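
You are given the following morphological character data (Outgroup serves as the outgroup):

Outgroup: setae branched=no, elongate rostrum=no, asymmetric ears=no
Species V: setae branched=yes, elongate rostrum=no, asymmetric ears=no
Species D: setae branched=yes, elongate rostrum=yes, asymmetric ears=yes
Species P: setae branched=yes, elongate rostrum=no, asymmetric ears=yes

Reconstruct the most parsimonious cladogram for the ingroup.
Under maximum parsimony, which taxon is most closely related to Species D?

Species P

The outgroup has state 'no' for every character, so 'yes' is the derived state throughout.
setae branched (derived state 'yes') is shared by all ingroup taxa — unites the whole ingroup.
elongate rostrum: derived state 'yes' in Species D only — an autapomorphy, so it tells us nothing about relationships among taxa.
asymmetric ears (derived state 'yes') is shared by Species D and Species P — a synapomorphy uniting that clade.
Most parsimonious ingroup topology: (Species V,(Species D,Species P)).
Species D and Species P form a cherry on this tree, so they are sister taxa.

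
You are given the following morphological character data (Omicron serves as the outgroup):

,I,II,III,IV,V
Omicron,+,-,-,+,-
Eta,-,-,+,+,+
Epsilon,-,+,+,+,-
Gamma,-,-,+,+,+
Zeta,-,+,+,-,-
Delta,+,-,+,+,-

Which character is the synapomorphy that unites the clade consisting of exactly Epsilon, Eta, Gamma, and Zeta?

I

Character polarity is set by the outgroup: the derived state is whichever differs from the outgroup's state, so for I, IV the derived state is '-', and for the remaining characters it is '+'.
I (derived state '-') is shared by Epsilon, Eta, Gamma, and Zeta — a synapomorphy uniting that clade.
II: derived state '+' in Epsilon and Zeta only — synapomorphy for {Epsilon, Zeta}.
All ingroup taxa share the derived state '+' for III; it defines the ingroup but does not resolve relationships within it.
IV: derived state '-' in Zeta only — an autapomorphy, so it tells us nothing about relationships among taxa.
V: derived state '+' in Eta and Gamma only — synapomorphy for {Eta, Gamma}.
Most parsimonious ingroup topology: (((Eta,Gamma),(Epsilon,Zeta)),Delta).
The clade {Epsilon, Eta, Gamma, Zeta} is supported by I: its derived state '-' occurs in exactly those taxa and in no other taxon (including the outgroup).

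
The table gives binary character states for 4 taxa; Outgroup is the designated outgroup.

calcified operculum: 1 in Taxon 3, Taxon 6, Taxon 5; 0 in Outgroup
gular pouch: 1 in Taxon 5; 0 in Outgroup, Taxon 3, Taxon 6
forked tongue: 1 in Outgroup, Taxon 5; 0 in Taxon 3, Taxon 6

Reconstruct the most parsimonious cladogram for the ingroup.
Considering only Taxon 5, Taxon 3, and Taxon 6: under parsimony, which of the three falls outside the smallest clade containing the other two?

Character polarity is set by the outgroup: the derived state is whichever differs from the outgroup's state, so for forked tongue the derived state is '0', and for the remaining characters it is '1'.
calcified operculum (derived state '1') is shared by all ingroup taxa — unites the whole ingroup.
gular pouch (derived state '1') is unique to Taxon 5 (autapomorphy; uninformative for grouping).
forked tongue (derived state '0') is shared by Taxon 3 and Taxon 6 — a synapomorphy uniting that clade.
Most parsimonious ingroup topology: ((Taxon 3,Taxon 6),Taxon 5).
Taxon 3 and Taxon 6 share a more recent common ancestor with each other than either does with Taxon 5, so Taxon 5 is the least closely related of the three.

Taxon 5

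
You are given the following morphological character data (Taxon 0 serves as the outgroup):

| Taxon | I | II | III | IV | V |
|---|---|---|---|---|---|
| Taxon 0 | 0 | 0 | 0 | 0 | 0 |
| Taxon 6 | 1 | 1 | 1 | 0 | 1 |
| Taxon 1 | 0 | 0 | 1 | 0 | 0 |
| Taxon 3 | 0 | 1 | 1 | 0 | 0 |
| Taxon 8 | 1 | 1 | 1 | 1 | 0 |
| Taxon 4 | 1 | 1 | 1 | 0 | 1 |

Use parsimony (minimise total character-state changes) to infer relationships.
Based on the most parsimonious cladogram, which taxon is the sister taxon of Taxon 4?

The outgroup has state '0' for every character, so '1' is the derived state throughout.
Only Taxon 4, Taxon 6, and Taxon 8 show the derived state '1' for I, supporting them as a clade.
II (derived state '1') is shared by Taxon 3, Taxon 4, Taxon 6, and Taxon 8 — a synapomorphy uniting that clade.
All ingroup taxa share the derived state '1' for III; it defines the ingroup but does not resolve relationships within it.
IV (derived state '1') is unique to Taxon 8 (autapomorphy; uninformative for grouping).
Only Taxon 4 and Taxon 6 show the derived state '1' for V, supporting them as a clade.
Most parsimonious ingroup topology: ((((Taxon 6,Taxon 4),Taxon 8),Taxon 3),Taxon 1).
Taxon 4 and Taxon 6 form a cherry on this tree, so they are sister taxa.

Taxon 6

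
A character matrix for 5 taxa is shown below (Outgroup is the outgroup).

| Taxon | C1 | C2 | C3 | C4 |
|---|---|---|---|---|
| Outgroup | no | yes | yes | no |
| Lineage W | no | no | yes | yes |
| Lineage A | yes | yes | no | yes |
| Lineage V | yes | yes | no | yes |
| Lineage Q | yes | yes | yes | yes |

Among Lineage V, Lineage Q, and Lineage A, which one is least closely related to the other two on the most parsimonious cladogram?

Character polarity is set by the outgroup: the derived state is whichever differs from the outgroup's state, so for C2, C3 the derived state is 'no', and for the remaining characters it is 'yes'.
C1: derived state 'yes' in Lineage A, Lineage Q, and Lineage V only — synapomorphy for {Lineage A, Lineage Q, Lineage V}.
C2: derived state 'no' in Lineage W only — an autapomorphy, so it tells us nothing about relationships among taxa.
C3: derived state 'no' in Lineage A and Lineage V only — synapomorphy for {Lineage A, Lineage V}.
C4 (derived state 'yes') is shared by all ingroup taxa — unites the whole ingroup.
Most parsimonious ingroup topology: (Lineage W,((Lineage A,Lineage V),Lineage Q)).
Lineage V and Lineage A share a more recent common ancestor with each other than either does with Lineage Q, so Lineage Q is the least closely related of the three.

Lineage Q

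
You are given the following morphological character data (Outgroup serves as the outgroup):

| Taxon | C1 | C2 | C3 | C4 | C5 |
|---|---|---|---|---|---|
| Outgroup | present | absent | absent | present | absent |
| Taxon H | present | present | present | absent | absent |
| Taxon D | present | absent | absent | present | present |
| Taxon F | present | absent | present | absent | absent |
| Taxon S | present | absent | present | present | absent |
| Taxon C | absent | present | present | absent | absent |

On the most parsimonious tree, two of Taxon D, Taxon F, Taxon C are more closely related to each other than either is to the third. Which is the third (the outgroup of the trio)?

Taxon D

Character polarity is set by the outgroup: the derived state is whichever differs from the outgroup's state, so for C1, C4 the derived state is 'absent', and for the remaining characters it is 'present'.
C1: derived state 'absent' in Taxon C only — an autapomorphy, so it tells us nothing about relationships among taxa.
C2: derived state 'present' in Taxon C and Taxon H only — synapomorphy for {Taxon C, Taxon H}.
C3 (derived state 'present') is shared by Taxon C, Taxon F, Taxon H, and Taxon S — a synapomorphy uniting that clade.
C4: derived state 'absent' in Taxon C, Taxon F, and Taxon H only — synapomorphy for {Taxon C, Taxon F, Taxon H}.
C5 (derived state 'present') is unique to Taxon D (autapomorphy; uninformative for grouping).
Most parsimonious ingroup topology: ((((Taxon H,Taxon C),Taxon F),Taxon S),Taxon D).
Taxon F and Taxon C share a more recent common ancestor with each other than either does with Taxon D, so Taxon D is the least closely related of the three.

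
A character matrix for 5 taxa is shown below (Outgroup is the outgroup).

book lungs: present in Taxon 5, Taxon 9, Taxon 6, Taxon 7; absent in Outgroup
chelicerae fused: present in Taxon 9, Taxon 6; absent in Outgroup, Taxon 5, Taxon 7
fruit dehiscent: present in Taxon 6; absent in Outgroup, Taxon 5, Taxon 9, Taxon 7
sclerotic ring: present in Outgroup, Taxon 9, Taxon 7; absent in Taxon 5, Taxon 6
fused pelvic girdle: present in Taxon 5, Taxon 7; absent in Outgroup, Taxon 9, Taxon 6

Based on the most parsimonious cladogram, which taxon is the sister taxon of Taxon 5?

Taxon 7

Character polarity is set by the outgroup: the derived state is whichever differs from the outgroup's state, so for sclerotic ring the derived state is 'absent', and for the remaining characters it is 'present'.
book lungs (derived state 'present') is shared by all ingroup taxa — unites the whole ingroup.
Only Taxon 6 and Taxon 9 show the derived state 'present' for chelicerae fused, supporting them as a clade.
fruit dehiscent (derived state 'present') is unique to Taxon 6 (autapomorphy; uninformative for grouping).
sclerotic ring groups Taxon 5 and Taxon 6, which is incompatible with the clades supported by the remaining characters; treating it as convergent (homoplasy) costs fewer steps than any alternative tree.
fused pelvic girdle: derived state 'present' in Taxon 5 and Taxon 7 only — synapomorphy for {Taxon 5, Taxon 7}.
Most parsimonious ingroup topology: ((Taxon 5,Taxon 7),(Taxon 9,Taxon 6)).
Taxon 5 and Taxon 7 form a cherry on this tree, so they are sister taxa.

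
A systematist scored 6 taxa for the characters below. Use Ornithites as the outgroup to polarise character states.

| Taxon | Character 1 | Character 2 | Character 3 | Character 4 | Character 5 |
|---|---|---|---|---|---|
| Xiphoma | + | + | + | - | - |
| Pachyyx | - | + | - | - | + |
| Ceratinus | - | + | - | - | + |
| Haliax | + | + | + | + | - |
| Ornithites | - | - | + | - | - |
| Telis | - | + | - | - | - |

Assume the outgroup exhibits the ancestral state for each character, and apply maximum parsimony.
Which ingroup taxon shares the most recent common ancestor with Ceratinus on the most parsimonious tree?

Pachyyx

Character polarity is set by the outgroup: the derived state is whichever differs from the outgroup's state, so for Character 3 the derived state is '-', and for the remaining characters it is '+'.
Character 1 (derived state '+') is shared by Haliax and Xiphoma — a synapomorphy uniting that clade.
Character 2 (derived state '+') is shared by all ingroup taxa — unites the whole ingroup.
Only Ceratinus, Pachyyx, and Telis show the derived state '-' for Character 3, supporting them as a clade.
Character 4 (derived state '+') is unique to Haliax (autapomorphy; uninformative for grouping).
Only Ceratinus and Pachyyx show the derived state '+' for Character 5, supporting them as a clade.
Most parsimonious ingroup topology: ((Telis,(Pachyyx,Ceratinus)),(Xiphoma,Haliax)).
Ceratinus and Pachyyx form a cherry on this tree, so they are sister taxa.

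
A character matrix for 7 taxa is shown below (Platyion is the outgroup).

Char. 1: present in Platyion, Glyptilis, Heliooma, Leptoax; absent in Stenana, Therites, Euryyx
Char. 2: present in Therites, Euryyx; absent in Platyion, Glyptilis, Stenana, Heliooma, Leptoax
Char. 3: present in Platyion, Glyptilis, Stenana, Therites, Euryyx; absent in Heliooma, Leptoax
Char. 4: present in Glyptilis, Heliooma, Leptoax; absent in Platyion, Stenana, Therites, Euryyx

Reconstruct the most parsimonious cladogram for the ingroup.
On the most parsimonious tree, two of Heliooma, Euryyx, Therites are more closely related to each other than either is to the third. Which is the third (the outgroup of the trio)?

Character polarity is set by the outgroup: the derived state is whichever differs from the outgroup's state, so for Char. 1, Char. 3 the derived state is 'absent', and for the remaining characters it is 'present'.
Char. 1 (derived state 'absent') is shared by Euryyx, Stenana, and Therites — a synapomorphy uniting that clade.
Only Euryyx and Therites show the derived state 'present' for Char. 2, supporting them as a clade.
Char. 3 (derived state 'absent') is shared by Heliooma and Leptoax — a synapomorphy uniting that clade.
Only Glyptilis, Heliooma, and Leptoax show the derived state 'present' for Char. 4, supporting them as a clade.
Most parsimonious ingroup topology: ((Glyptilis,(Heliooma,Leptoax)),(Stenana,(Therites,Euryyx))).
Euryyx and Therites share a more recent common ancestor with each other than either does with Heliooma, so Heliooma is the least closely related of the three.

Heliooma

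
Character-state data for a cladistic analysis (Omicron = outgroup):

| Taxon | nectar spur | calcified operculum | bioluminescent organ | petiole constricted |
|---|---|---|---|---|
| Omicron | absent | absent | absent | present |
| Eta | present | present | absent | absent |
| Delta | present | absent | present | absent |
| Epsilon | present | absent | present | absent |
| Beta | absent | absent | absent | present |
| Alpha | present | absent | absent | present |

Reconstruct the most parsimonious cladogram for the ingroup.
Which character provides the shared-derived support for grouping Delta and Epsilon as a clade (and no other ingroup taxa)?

bioluminescent organ

Character polarity is set by the outgroup: the derived state is whichever differs from the outgroup's state, so for petiole constricted the derived state is 'absent', and for the remaining characters it is 'present'.
nectar spur: derived state 'present' in Alpha, Delta, Epsilon, and Eta only — synapomorphy for {Alpha, Delta, Epsilon, Eta}.
calcified operculum (derived state 'present') is unique to Eta (autapomorphy; uninformative for grouping).
Only Delta and Epsilon show the derived state 'present' for bioluminescent organ, supporting them as a clade.
petiole constricted: derived state 'absent' in Delta, Epsilon, and Eta only — synapomorphy for {Delta, Epsilon, Eta}.
Most parsimonious ingroup topology: (((Eta,(Delta,Epsilon)),Alpha),Beta).
The clade {Delta, Epsilon} is supported by bioluminescent organ: its derived state 'present' occurs in exactly those taxa and in no other taxon (including the outgroup).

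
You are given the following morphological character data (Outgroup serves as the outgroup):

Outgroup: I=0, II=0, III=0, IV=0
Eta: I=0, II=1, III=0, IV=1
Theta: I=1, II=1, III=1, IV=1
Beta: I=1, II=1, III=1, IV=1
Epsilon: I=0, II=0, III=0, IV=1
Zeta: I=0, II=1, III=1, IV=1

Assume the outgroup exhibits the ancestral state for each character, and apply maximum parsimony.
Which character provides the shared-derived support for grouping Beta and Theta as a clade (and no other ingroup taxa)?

I

The outgroup has state '0' for every character, so '1' is the derived state throughout.
I: derived state '1' in Beta and Theta only — synapomorphy for {Beta, Theta}.
II (derived state '1') is shared by Beta, Eta, Theta, and Zeta — a synapomorphy uniting that clade.
Only Beta, Theta, and Zeta show the derived state '1' for III, supporting them as a clade.
IV (derived state '1') is shared by all ingroup taxa — unites the whole ingroup.
Most parsimonious ingroup topology: ((((Beta,Theta),Zeta),Eta),Epsilon).
The clade {Beta, Theta} is supported by I: its derived state '1' occurs in exactly those taxa and in no other taxon (including the outgroup).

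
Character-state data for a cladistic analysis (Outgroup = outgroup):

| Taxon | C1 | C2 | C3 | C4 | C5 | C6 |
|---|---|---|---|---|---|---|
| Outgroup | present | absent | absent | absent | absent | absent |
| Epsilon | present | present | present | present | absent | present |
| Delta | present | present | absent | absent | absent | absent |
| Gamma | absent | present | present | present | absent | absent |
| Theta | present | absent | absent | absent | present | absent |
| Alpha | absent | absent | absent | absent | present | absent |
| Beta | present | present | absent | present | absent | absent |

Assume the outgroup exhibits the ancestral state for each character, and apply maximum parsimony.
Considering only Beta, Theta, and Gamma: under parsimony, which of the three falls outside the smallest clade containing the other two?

Theta

Character polarity is set by the outgroup: the derived state is whichever differs from the outgroup's state, so for C1 the derived state is 'absent', and for the remaining characters it is 'present'.
C1 groups Alpha and Gamma, which is incompatible with the clades supported by the remaining characters; treating it as convergent (homoplasy) costs fewer steps than any alternative tree.
C2 (derived state 'present') is shared by Beta, Delta, Epsilon, and Gamma — a synapomorphy uniting that clade.
C3: derived state 'present' in Epsilon and Gamma only — synapomorphy for {Epsilon, Gamma}.
C4: derived state 'present' in Beta, Epsilon, and Gamma only — synapomorphy for {Beta, Epsilon, Gamma}.
C5: derived state 'present' in Alpha and Theta only — synapomorphy for {Alpha, Theta}.
C6 (derived state 'present') is unique to Epsilon (autapomorphy; uninformative for grouping).
Most parsimonious ingroup topology: ((((Epsilon,Gamma),Beta),Delta),(Theta,Alpha)).
Gamma and Beta share a more recent common ancestor with each other than either does with Theta, so Theta is the least closely related of the three.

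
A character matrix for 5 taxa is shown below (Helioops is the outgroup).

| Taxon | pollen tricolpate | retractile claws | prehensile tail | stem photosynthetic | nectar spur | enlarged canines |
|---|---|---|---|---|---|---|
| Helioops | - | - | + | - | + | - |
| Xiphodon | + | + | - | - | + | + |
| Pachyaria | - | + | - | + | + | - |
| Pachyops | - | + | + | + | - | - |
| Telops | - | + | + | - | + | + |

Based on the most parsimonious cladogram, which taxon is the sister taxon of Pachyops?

Character polarity is set by the outgroup: the derived state is whichever differs from the outgroup's state, so for prehensile tail, nectar spur the derived state is '-', and for the remaining characters it is '+'.
pollen tricolpate: derived state '+' in Xiphodon only — an autapomorphy, so it tells us nothing about relationships among taxa.
retractile claws (derived state '+') is shared by all ingroup taxa — unites the whole ingroup.
prehensile tail (state '-') occurs in Pachyaria and Xiphodon but conflicts with the nesting implied by the other characters — most parsimoniously interpreted as homoplasy.
stem photosynthetic (derived state '+') is shared by Pachyaria and Pachyops — a synapomorphy uniting that clade.
nectar spur (derived state '-') is unique to Pachyops (autapomorphy; uninformative for grouping).
enlarged canines: derived state '+' in Telops and Xiphodon only — synapomorphy for {Telops, Xiphodon}.
Most parsimonious ingroup topology: ((Xiphodon,Telops),(Pachyaria,Pachyops)).
Pachyops and Pachyaria form a cherry on this tree, so they are sister taxa.

Pachyaria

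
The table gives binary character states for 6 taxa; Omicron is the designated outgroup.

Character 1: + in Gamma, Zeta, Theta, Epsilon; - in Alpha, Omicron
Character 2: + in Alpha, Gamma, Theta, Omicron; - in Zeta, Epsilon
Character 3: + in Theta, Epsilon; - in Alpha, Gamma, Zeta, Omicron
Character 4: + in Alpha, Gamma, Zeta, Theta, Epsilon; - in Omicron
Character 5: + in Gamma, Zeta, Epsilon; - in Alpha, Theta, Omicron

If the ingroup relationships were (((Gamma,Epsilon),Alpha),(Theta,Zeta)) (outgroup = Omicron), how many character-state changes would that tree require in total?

Map each character onto (((Gamma,Epsilon),Alpha),(Theta,Zeta)) (rooted by Omicron) and count the minimum state changes it requires (Fitch parsimony):
Character 1: 2; Character 2: 2; Character 3: 2; Character 4: 1; Character 5: 2.
Total tree length = 9.

9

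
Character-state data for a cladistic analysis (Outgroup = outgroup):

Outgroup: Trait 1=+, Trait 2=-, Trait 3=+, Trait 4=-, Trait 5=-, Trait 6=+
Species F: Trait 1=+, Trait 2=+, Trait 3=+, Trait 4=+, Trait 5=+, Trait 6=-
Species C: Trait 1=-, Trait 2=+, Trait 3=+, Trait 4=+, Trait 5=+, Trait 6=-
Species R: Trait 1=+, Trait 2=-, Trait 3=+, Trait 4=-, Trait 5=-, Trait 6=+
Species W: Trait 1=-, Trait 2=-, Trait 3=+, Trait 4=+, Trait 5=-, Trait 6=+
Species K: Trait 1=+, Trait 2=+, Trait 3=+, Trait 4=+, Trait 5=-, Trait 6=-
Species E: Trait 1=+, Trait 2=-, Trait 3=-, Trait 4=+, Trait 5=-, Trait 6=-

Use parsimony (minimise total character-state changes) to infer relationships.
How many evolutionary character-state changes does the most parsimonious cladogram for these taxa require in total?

Character polarity is set by the outgroup: the derived state is whichever differs from the outgroup's state, so for Trait 1, Trait 3, Trait 6 the derived state is '-', and for the remaining characters it is '+'.
Trait 1 (state '-') occurs in Species C and Species W but conflicts with the nesting implied by the other characters — most parsimoniously interpreted as homoplasy.
Trait 2: derived state '+' in Species C, Species F, and Species K only — synapomorphy for {Species C, Species F, Species K}.
Trait 3: derived state '-' in Species E only — an autapomorphy, so it tells us nothing about relationships among taxa.
Only Species C, Species E, Species F, Species K, and Species W show the derived state '+' for Trait 4, supporting them as a clade.
Only Species C and Species F show the derived state '+' for Trait 5, supporting them as a clade.
Trait 6 (derived state '-') is shared by Species C, Species E, Species F, and Species K — a synapomorphy uniting that clade.
Most parsimonious ingroup topology: (((((Species F,Species C),Species K),Species E),Species W),Species R).
Changes per character on this tree: Trait 1: 2; Trait 2: 1; Trait 3: 1; Trait 4: 1; Trait 5: 1; Trait 6: 1.
Total = 7.

7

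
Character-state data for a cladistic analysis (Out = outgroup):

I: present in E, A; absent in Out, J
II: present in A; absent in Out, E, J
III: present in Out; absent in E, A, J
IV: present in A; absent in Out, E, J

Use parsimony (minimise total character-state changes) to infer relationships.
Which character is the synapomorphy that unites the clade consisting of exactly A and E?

I

Character polarity is set by the outgroup: the derived state is whichever differs from the outgroup's state, so for III the derived state is 'absent', and for the remaining characters it is 'present'.
Only A and E show the derived state 'present' for I, supporting them as a clade.
II (derived state 'present') is unique to A (autapomorphy; uninformative for grouping).
All ingroup taxa share the derived state 'absent' for III; it defines the ingroup but does not resolve relationships within it.
IV (derived state 'present') is unique to A (autapomorphy; uninformative for grouping).
Most parsimonious ingroup topology: ((E,A),J).
The clade {A, E} is supported by I: its derived state 'present' occurs in exactly those taxa and in no other taxon (including the outgroup).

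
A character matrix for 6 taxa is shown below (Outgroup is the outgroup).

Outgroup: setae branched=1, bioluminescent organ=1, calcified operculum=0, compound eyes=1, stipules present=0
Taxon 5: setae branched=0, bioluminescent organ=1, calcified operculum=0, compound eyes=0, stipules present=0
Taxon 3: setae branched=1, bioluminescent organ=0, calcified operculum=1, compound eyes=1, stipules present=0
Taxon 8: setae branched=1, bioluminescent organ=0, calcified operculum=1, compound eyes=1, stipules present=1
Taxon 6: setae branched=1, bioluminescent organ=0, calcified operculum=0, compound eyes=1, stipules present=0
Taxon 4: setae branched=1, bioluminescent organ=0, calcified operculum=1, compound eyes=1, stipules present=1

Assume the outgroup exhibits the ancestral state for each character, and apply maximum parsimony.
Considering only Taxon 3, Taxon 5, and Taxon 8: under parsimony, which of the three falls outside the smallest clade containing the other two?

Taxon 5

Character polarity is set by the outgroup: the derived state is whichever differs from the outgroup's state, so for setae branched, bioluminescent organ, compound eyes the derived state is '0', and for the remaining characters it is '1'.
setae branched: derived state '0' in Taxon 5 only — an autapomorphy, so it tells us nothing about relationships among taxa.
Only Taxon 3, Taxon 4, Taxon 6, and Taxon 8 show the derived state '0' for bioluminescent organ, supporting them as a clade.
calcified operculum: derived state '1' in Taxon 3, Taxon 4, and Taxon 8 only — synapomorphy for {Taxon 3, Taxon 4, Taxon 8}.
compound eyes: derived state '0' in Taxon 5 only — an autapomorphy, so it tells us nothing about relationships among taxa.
stipules present: derived state '1' in Taxon 4 and Taxon 8 only — synapomorphy for {Taxon 4, Taxon 8}.
Most parsimonious ingroup topology: (Taxon 5,((Taxon 3,(Taxon 8,Taxon 4)),Taxon 6)).
Taxon 8 and Taxon 3 share a more recent common ancestor with each other than either does with Taxon 5, so Taxon 5 is the least closely related of the three.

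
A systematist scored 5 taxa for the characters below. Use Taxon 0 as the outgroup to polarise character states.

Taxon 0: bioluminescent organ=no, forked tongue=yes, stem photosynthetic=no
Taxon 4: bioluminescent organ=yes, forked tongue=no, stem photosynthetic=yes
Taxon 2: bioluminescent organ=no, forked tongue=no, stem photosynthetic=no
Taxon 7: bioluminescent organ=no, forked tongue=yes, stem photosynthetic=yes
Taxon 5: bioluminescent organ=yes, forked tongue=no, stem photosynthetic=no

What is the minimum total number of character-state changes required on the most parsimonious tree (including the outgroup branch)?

Character polarity is set by the outgroup: the derived state is whichever differs from the outgroup's state, so for forked tongue the derived state is 'no', and for the remaining characters it is 'yes'.
Only Taxon 4 and Taxon 5 show the derived state 'yes' for bioluminescent organ, supporting them as a clade.
forked tongue (derived state 'no') is shared by Taxon 2, Taxon 4, and Taxon 5 — a synapomorphy uniting that clade.
stem photosynthetic (state 'yes') occurs in Taxon 4 and Taxon 7 but conflicts with the nesting implied by the other characters — most parsimoniously interpreted as homoplasy.
Most parsimonious ingroup topology: (((Taxon 4,Taxon 5),Taxon 2),Taxon 7).
Changes per character on this tree: bioluminescent organ: 1; forked tongue: 1; stem photosynthetic: 2.
Total = 4.

4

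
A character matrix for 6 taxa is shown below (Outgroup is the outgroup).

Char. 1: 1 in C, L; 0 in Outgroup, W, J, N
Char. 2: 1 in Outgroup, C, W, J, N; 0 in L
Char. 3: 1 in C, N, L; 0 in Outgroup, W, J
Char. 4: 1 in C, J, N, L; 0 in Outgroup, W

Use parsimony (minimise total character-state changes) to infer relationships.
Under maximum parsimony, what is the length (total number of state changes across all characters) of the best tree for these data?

Character polarity is set by the outgroup: the derived state is whichever differs from the outgroup's state, so for Char. 2 the derived state is '0', and for the remaining characters it is '1'.
Char. 1 (derived state '1') is shared by C and L — a synapomorphy uniting that clade.
Char. 2 (derived state '0') is unique to L (autapomorphy; uninformative for grouping).
Char. 3: derived state '1' in C, L, and N only — synapomorphy for {C, L, N}.
Char. 4 (derived state '1') is shared by C, J, L, and N — a synapomorphy uniting that clade.
Most parsimonious ingroup topology: ((((C,L),N),J),W).
Changes per character on this tree: Char. 1: 1; Char. 2: 1; Char. 3: 1; Char. 4: 1.
Total = 4.

4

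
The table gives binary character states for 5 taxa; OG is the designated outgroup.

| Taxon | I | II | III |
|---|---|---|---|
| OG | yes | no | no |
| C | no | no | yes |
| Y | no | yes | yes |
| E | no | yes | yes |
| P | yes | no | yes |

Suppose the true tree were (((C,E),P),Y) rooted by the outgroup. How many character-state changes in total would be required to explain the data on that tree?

Map each character onto (((C,E),P),Y) (rooted by OG) and count the minimum state changes it requires (Fitch parsimony):
I: 2; II: 2; III: 1.
Total tree length = 5.

5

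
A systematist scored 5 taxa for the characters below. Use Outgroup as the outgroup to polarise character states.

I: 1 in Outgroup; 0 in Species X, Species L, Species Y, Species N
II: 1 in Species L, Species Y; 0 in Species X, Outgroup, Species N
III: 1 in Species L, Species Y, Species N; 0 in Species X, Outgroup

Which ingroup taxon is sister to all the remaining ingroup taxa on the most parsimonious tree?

Character polarity is set by the outgroup: the derived state is whichever differs from the outgroup's state, so for I the derived state is '0', and for the remaining characters it is '1'.
I (derived state '0') is shared by all ingroup taxa — unites the whole ingroup.
II: derived state '1' in Species L and Species Y only — synapomorphy for {Species L, Species Y}.
Only Species L, Species N, and Species Y show the derived state '1' for III, supporting them as a clade.
Most parsimonious ingroup topology: (Species X,((Species L,Species Y),Species N)).
Species X is sister to the clade containing all other ingroup taxa, so it is the earliest-diverging (most basal) ingroup lineage.

Species X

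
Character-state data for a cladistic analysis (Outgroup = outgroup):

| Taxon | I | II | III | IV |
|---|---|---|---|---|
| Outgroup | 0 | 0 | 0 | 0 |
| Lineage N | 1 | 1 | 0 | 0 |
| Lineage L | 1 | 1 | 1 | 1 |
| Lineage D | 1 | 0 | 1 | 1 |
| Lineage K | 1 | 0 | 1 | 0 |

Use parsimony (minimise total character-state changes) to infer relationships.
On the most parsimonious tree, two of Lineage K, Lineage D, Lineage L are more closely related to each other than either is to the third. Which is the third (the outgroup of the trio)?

The outgroup has state '0' for every character, so '1' is the derived state throughout.
I (derived state '1') is shared by all ingroup taxa — unites the whole ingroup.
II (state '1') occurs in Lineage L and Lineage N but conflicts with the nesting implied by the other characters — most parsimoniously interpreted as homoplasy.
III: derived state '1' in Lineage D, Lineage K, and Lineage L only — synapomorphy for {Lineage D, Lineage K, Lineage L}.
IV (derived state '1') is shared by Lineage D and Lineage L — a synapomorphy uniting that clade.
Most parsimonious ingroup topology: (Lineage N,((Lineage L,Lineage D),Lineage K)).
Lineage D and Lineage L share a more recent common ancestor with each other than either does with Lineage K, so Lineage K is the least closely related of the three.

Lineage K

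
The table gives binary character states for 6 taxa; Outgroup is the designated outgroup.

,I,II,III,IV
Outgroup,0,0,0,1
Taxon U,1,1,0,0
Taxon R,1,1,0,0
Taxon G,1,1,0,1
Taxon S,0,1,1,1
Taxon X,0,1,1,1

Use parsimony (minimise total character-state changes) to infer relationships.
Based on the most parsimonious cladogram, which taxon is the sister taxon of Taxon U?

Taxon R

Character polarity is set by the outgroup: the derived state is whichever differs from the outgroup's state, so for IV the derived state is '0', and for the remaining characters it is '1'.
Only Taxon G, Taxon R, and Taxon U show the derived state '1' for I, supporting them as a clade.
II (derived state '1') is shared by all ingroup taxa — unites the whole ingroup.
III: derived state '1' in Taxon S and Taxon X only — synapomorphy for {Taxon S, Taxon X}.
IV (derived state '0') is shared by Taxon R and Taxon U — a synapomorphy uniting that clade.
Most parsimonious ingroup topology: (((Taxon U,Taxon R),Taxon G),(Taxon S,Taxon X)).
Taxon U and Taxon R form a cherry on this tree, so they are sister taxa.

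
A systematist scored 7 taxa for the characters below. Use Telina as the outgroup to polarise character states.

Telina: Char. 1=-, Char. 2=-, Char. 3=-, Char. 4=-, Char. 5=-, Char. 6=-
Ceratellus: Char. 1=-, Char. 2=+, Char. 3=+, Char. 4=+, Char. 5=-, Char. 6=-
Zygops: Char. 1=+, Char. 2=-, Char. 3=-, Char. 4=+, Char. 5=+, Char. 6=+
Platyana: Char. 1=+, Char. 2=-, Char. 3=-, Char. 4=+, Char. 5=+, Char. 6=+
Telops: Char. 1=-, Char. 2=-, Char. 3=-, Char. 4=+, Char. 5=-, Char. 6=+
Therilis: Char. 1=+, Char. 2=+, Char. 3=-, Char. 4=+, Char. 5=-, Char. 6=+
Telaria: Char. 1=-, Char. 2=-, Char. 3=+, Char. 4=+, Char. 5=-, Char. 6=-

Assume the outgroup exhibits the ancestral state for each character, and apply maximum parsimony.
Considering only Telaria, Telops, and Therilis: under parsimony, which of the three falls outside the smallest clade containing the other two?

Telaria

The outgroup has state '-' for every character, so '+' is the derived state throughout.
Char. 1 (derived state '+') is shared by Platyana, Therilis, and Zygops — a synapomorphy uniting that clade.
Char. 2 (state '+') occurs in Ceratellus and Therilis but conflicts with the nesting implied by the other characters — most parsimoniously interpreted as homoplasy.
Only Ceratellus and Telaria show the derived state '+' for Char. 3, supporting them as a clade.
All ingroup taxa share the derived state '+' for Char. 4; it defines the ingroup but does not resolve relationships within it.
Char. 5: derived state '+' in Platyana and Zygops only — synapomorphy for {Platyana, Zygops}.
Char. 6: derived state '+' in Platyana, Telops, Therilis, and Zygops only — synapomorphy for {Platyana, Telops, Therilis, Zygops}.
Most parsimonious ingroup topology: ((Ceratellus,Telaria),(((Zygops,Platyana),Therilis),Telops)).
Telops and Therilis share a more recent common ancestor with each other than either does with Telaria, so Telaria is the least closely related of the three.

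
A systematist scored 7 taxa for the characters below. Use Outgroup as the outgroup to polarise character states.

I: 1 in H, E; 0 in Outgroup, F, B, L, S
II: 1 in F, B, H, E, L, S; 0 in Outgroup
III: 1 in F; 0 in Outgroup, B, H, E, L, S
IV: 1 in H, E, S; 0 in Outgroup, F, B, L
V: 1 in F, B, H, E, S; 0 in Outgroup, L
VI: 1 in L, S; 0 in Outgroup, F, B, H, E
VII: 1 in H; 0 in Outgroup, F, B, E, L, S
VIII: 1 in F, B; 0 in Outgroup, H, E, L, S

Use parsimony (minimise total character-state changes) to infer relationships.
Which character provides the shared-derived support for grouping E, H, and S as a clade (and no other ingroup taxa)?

The outgroup has state '0' for every character, so '1' is the derived state throughout.
Only E and H show the derived state '1' for I, supporting them as a clade.
II (derived state '1') is shared by all ingroup taxa — unites the whole ingroup.
III: derived state '1' in F only — an autapomorphy, so it tells us nothing about relationships among taxa.
IV: derived state '1' in E, H, and S only — synapomorphy for {E, H, S}.
V: derived state '1' in B, E, F, H, and S only — synapomorphy for {B, E, F, H, S}.
VI groups L and S, which is incompatible with the clades supported by the remaining characters; treating it as convergent (homoplasy) costs fewer steps than any alternative tree.
VII (derived state '1') is unique to H (autapomorphy; uninformative for grouping).
VIII (derived state '1') is shared by B and F — a synapomorphy uniting that clade.
Most parsimonious ingroup topology: (((F,B),((H,E),S)),L).
The clade {E, H, S} is supported by IV: its derived state '1' occurs in exactly those taxa and in no other taxon (including the outgroup).

IV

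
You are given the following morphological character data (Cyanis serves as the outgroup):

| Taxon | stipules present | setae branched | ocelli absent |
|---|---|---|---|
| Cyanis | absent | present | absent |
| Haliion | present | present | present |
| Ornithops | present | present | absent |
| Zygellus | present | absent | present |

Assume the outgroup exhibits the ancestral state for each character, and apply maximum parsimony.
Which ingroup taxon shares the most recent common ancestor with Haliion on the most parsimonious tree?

Character polarity is set by the outgroup: the derived state is whichever differs from the outgroup's state, so for setae branched the derived state is 'absent', and for the remaining characters it is 'present'.
stipules present (derived state 'present') is shared by all ingroup taxa — unites the whole ingroup.
setae branched (derived state 'absent') is unique to Zygellus (autapomorphy; uninformative for grouping).
ocelli absent: derived state 'present' in Haliion and Zygellus only — synapomorphy for {Haliion, Zygellus}.
Most parsimonious ingroup topology: ((Haliion,Zygellus),Ornithops).
Haliion and Zygellus form a cherry on this tree, so they are sister taxa.

Zygellus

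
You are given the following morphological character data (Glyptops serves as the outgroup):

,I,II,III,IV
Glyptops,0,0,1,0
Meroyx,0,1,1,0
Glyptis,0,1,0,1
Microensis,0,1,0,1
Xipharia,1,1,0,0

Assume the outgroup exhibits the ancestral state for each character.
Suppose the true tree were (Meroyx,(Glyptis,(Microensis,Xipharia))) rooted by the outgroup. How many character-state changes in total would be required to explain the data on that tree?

5

Map each character onto (Meroyx,(Glyptis,(Microensis,Xipharia))) (rooted by Glyptops) and count the minimum state changes it requires (Fitch parsimony):
I: 1; II: 1; III: 1; IV: 2.
Total tree length = 5.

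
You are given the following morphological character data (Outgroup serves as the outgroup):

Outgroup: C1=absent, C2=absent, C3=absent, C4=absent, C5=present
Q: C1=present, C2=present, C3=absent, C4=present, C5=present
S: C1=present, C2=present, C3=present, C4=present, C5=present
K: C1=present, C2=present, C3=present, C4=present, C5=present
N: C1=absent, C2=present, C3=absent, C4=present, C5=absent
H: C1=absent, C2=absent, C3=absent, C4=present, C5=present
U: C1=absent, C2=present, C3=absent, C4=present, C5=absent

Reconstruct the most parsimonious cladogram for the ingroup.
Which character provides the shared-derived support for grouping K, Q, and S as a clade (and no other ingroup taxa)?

Character polarity is set by the outgroup: the derived state is whichever differs from the outgroup's state, so for C5 the derived state is 'absent', and for the remaining characters it is 'present'.
C1 (derived state 'present') is shared by K, Q, and S — a synapomorphy uniting that clade.
Only K, N, Q, S, and U show the derived state 'present' for C2, supporting them as a clade.
C3 (derived state 'present') is shared by K and S — a synapomorphy uniting that clade.
C4 (derived state 'present') is shared by all ingroup taxa — unites the whole ingroup.
Only N and U show the derived state 'absent' for C5, supporting them as a clade.
Most parsimonious ingroup topology: (((Q,(S,K)),(N,U)),H).
The clade {K, Q, S} is supported by C1: its derived state 'present' occurs in exactly those taxa and in no other taxon (including the outgroup).

C1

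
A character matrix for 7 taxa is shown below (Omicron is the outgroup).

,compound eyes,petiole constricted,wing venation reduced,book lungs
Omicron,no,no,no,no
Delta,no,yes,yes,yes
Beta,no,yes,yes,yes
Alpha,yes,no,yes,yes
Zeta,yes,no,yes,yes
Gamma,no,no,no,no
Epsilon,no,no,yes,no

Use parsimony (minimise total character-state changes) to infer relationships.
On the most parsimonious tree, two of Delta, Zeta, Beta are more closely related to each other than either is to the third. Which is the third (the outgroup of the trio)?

Zeta

The outgroup has state 'no' for every character, so 'yes' is the derived state throughout.
Only Alpha and Zeta show the derived state 'yes' for compound eyes, supporting them as a clade.
Only Beta and Delta show the derived state 'yes' for petiole constricted, supporting them as a clade.
Only Alpha, Beta, Delta, Epsilon, and Zeta show the derived state 'yes' for wing venation reduced, supporting them as a clade.
Only Alpha, Beta, Delta, and Zeta show the derived state 'yes' for book lungs, supporting them as a clade.
Most parsimonious ingroup topology: ((((Delta,Beta),(Alpha,Zeta)),Epsilon),Gamma).
Beta and Delta share a more recent common ancestor with each other than either does with Zeta, so Zeta is the least closely related of the three.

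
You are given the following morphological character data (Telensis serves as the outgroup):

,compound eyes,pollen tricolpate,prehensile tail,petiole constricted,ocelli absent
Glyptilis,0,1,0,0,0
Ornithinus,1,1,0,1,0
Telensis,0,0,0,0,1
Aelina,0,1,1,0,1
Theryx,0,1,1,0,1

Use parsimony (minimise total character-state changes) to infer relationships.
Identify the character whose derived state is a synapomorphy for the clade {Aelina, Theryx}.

prehensile tail

Character polarity is set by the outgroup: the derived state is whichever differs from the outgroup's state, so for ocelli absent the derived state is '0', and for the remaining characters it is '1'.
compound eyes (derived state '1') is unique to Ornithinus (autapomorphy; uninformative for grouping).
All ingroup taxa share the derived state '1' for pollen tricolpate; it defines the ingroup but does not resolve relationships within it.
prehensile tail: derived state '1' in Aelina and Theryx only — synapomorphy for {Aelina, Theryx}.
petiole constricted: derived state '1' in Ornithinus only — an autapomorphy, so it tells us nothing about relationships among taxa.
ocelli absent: derived state '0' in Glyptilis and Ornithinus only — synapomorphy for {Glyptilis, Ornithinus}.
Most parsimonious ingroup topology: ((Aelina,Theryx),(Ornithinus,Glyptilis)).
The clade {Aelina, Theryx} is supported by prehensile tail: its derived state '1' occurs in exactly those taxa and in no other taxon (including the outgroup).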